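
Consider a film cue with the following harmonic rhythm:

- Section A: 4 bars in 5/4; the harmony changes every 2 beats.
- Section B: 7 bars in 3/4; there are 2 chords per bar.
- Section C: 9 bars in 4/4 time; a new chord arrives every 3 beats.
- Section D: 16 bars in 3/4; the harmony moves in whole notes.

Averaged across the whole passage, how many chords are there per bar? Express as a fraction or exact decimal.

A: 4 × 5 = 20 beats ÷ 2 = 10 chords.
B: 7 × 3 = 21 beats ÷ 1.5 = 14 chords.
C: 9 × 4 = 36 beats ÷ 3 = 12 chords.
D: 16 × 3 = 48 beats ÷ 4 = 12 chords.
Overall: 48 chords over 36 bars → 48/36 = 4/3 chords per bar.

4/3 chords per bar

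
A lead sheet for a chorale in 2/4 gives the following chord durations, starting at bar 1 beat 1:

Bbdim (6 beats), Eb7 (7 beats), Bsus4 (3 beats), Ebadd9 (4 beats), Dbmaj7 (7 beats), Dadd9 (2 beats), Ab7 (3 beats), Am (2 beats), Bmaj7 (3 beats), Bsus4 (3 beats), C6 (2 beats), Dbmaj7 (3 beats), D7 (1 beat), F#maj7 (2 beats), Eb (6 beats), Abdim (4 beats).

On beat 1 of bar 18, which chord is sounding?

Bmaj7

Beat 1 of bar 18 is beat (18−1)×2 + 1 = 35 overall.
Running totals: Bbdim ends at 6, Eb7 ends at 13, Bsus4 ends at 16, Ebadd9 ends at 20, Dbmaj7 ends at 27, Dadd9 ends at 29, Ab7 ends at 32, Am ends at 34, Bmaj7 ends at 37.
Beat 35 falls within Bmaj7.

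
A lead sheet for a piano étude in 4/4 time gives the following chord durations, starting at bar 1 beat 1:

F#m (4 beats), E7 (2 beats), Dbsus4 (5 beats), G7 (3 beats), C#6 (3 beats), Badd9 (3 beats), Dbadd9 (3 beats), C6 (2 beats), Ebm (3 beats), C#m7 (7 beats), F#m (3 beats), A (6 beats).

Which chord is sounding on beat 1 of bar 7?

C6

Beat 1 of bar 7 is beat (7−1)×4 + 1 = 25 overall.
Running totals: F#m ends at 4, E7 ends at 6, Dbsus4 ends at 11, G7 ends at 14, C#6 ends at 17, Badd9 ends at 20, Dbadd9 ends at 23, C6 ends at 25.
Beat 25 falls within C6.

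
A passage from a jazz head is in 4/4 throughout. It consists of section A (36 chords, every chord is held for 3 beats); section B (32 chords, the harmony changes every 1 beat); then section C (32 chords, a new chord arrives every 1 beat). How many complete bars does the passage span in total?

43 bars

A: 36 × 3 = 108 beats = 27 bars.
B: 32 × 1 = 32 beats = 8 bars.
C: 32 × 1 = 32 beats = 8 bars.
Total: 27 + 8 + 8 = 43 bars.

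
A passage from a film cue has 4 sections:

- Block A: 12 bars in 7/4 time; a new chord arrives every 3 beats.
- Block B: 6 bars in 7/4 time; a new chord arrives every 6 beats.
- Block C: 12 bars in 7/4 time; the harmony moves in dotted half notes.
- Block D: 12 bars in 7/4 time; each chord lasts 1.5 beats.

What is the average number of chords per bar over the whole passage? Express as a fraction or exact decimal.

17/6 chords per bar

A: 12 bars of 7 beats is 84 beats; at 3 beats each that's 28 chords.
B: 6 bars of 7 beats is 42 beats; at 6 beats each that's 7 chords.
C: 12 bars of 7 beats is 84 beats; at 3 beats each that's 28 chords.
D: 12 bars of 7 beats is 84 beats; at 1.5 beats each that's 56 chords.
Overall: 119 chords over 42 bars → 119/42 = 17/6 chords per bar.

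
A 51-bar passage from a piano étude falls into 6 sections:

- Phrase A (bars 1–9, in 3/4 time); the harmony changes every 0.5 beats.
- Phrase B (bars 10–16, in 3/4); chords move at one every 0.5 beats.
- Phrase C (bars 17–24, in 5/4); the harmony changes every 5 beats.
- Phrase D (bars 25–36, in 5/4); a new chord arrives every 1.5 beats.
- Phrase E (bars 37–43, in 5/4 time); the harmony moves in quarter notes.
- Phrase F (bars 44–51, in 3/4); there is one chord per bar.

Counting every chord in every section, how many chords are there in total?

A has 27 beats and chords last 0.5 each, so 54 chords.
B has 21 beats and chords last 0.5 each, so 42 chords.
C has 40 beats and chords last 5 each, so 8 chords.
D has 60 beats and chords last 1.5 each, so 40 chords.
E has 35 beats and chords last 1 each, so 35 chords.
F has 24 beats and chords last 3 each, so 8 chords.
Total: 54 + 42 + 8 + 40 + 35 + 8 = 187.

187 chords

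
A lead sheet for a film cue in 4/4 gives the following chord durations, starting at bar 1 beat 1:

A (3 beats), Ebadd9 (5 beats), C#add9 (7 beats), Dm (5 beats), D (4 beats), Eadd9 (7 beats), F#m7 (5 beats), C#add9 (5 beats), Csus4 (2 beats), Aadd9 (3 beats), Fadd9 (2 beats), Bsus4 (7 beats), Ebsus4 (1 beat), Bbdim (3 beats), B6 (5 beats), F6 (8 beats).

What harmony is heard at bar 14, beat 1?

Beat 1 of bar 14 is beat (14−1)×4 + 1 = 53 overall.
Running totals: A ends at 3, Ebadd9 ends at 8, C#add9 ends at 15, Dm ends at 20, D ends at 24, Eadd9 ends at 31, F#m7 ends at 36, C#add9 ends at 41, Csus4 ends at 43, Aadd9 ends at 46, Fadd9 ends at 48, Bsus4 ends at 55.
Beat 53 falls within Bsus4.

Bsus4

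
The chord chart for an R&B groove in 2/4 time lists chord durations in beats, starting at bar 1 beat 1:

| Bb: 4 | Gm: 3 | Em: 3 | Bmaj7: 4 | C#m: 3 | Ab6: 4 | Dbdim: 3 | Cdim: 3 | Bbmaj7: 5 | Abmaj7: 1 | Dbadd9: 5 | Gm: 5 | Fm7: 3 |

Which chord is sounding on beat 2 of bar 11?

Dbdim

Beat 2 of bar 11 is beat (11−1)×2 + 2 = 22 overall.
Running totals: Bb ends at 4, Gm ends at 7, Em ends at 10, Bmaj7 ends at 14, C#m ends at 17, Ab6 ends at 21, Dbdim ends at 24.
Beat 22 falls within Dbdim.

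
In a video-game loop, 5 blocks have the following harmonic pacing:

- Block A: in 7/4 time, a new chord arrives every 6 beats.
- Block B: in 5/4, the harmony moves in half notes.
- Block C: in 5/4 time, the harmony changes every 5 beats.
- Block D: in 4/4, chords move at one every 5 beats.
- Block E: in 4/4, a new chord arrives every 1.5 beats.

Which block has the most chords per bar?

A: each chord is 6 beats in 7/4, so 7/6 per bar.
B: each chord is 2 beats in 5/4, so 2.5 per bar.
C: each chord is 5 beats in 5/4, so 1 per bar.
D: each chord is 5 beats in 4/4, so 0.8 per bar.
E: each chord is 1.5 beats in 4/4, so 8/3 per bar.
Fastest is E at 8/3 chords/bar.

Block E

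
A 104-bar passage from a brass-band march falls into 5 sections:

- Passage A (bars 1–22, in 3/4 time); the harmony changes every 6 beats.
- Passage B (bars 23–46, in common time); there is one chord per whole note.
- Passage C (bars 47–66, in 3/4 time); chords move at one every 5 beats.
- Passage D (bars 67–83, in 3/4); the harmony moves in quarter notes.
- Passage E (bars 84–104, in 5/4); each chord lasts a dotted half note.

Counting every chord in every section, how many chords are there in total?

133 chords

A: 22·3 = 66 beats, 66/6 = 11 chords.
B: 24·4 = 96 beats, 96/4 = 24 chords.
C: 20·3 = 60 beats, 60/5 = 12 chords.
D: 17·3 = 51 beats, 51/1 = 51 chords.
E: 21·5 = 105 beats, 105/3 = 35 chords.
Total: 11 + 24 + 12 + 51 + 35 = 133.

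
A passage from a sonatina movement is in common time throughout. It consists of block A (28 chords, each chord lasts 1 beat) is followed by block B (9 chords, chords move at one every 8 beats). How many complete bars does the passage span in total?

A: 28 × 1 = 28 beats = 7 bars.
B: 9 × 8 = 72 beats = 18 bars.
Total: 7 + 18 = 25 bars.

25 bars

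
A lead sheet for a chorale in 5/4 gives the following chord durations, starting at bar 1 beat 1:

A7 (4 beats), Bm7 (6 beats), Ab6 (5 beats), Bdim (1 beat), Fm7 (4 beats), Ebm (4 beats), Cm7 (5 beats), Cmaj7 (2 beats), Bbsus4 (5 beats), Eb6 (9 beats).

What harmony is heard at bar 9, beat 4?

Beat 4 of bar 9 is beat (9−1)×5 + 4 = 44 overall.
Running totals: A7 ends at 4, Bm7 ends at 10, Ab6 ends at 15, Bdim ends at 16, Fm7 ends at 20, Ebm ends at 24, Cm7 ends at 29, Cmaj7 ends at 31, Bbsus4 ends at 36, Eb6 ends at 45.
Beat 44 falls within Eb6.

Eb6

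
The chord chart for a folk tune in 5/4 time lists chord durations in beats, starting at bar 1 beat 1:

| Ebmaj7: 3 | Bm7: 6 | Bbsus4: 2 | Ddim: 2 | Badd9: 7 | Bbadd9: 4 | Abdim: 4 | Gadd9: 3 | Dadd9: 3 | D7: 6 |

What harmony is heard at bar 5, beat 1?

Beat 1 of bar 5 is beat (5−1)×5 + 1 = 21 overall.
Running totals: Ebmaj7 ends at 3, Bm7 ends at 9, Bbsus4 ends at 11, Ddim ends at 13, Badd9 ends at 20, Bbadd9 ends at 24.
Beat 21 falls within Bbadd9.

Bbadd9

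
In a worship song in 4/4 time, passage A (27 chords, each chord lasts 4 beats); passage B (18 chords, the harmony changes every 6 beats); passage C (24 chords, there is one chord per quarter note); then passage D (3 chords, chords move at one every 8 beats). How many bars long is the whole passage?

66 bars

A: 27 × 4 = 108 beats = 27 bars.
B: 18 × 6 = 108 beats = 27 bars.
C: 24 × 1 = 24 beats = 6 bars.
D: 3 × 8 = 24 beats = 6 bars.
Total: 27 + 27 + 6 + 6 = 66 bars.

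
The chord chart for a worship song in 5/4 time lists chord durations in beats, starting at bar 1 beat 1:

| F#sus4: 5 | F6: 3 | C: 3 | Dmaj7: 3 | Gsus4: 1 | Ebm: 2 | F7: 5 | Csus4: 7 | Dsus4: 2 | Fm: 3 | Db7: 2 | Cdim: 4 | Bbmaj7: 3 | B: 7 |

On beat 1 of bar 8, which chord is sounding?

Db7

Beat 1 of bar 8 is beat (8−1)×5 + 1 = 36 overall.
Running totals: F#sus4 ends at 5, F6 ends at 8, C ends at 11, Dmaj7 ends at 14, Gsus4 ends at 15, Ebm ends at 17, F7 ends at 22, Csus4 ends at 29, Dsus4 ends at 31, Fm ends at 34, Db7 ends at 36.
Beat 36 falls within Db7.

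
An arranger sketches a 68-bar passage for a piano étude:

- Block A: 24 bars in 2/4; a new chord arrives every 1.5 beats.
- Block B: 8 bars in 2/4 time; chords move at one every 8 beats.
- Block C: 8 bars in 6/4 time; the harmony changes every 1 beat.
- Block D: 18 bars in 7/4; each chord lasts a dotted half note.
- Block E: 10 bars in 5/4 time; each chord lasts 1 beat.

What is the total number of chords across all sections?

174 chords

A: 24·2 = 48 beats, 48/1.5 = 32 chords.
B: 8·2 = 16 beats, 16/8 = 2 chords.
C: 8·6 = 48 beats, 48/1 = 48 chords.
D: 18·7 = 126 beats, 126/3 = 42 chords.
E: 10·5 = 50 beats, 50/1 = 50 chords.
Total: 32 + 2 + 48 + 42 + 50 = 174.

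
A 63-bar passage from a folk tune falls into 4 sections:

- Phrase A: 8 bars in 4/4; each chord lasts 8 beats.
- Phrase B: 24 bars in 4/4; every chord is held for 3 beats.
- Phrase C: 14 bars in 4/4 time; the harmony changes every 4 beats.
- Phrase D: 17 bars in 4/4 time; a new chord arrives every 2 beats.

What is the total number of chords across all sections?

A: 8·4 = 32 beats, 32/8 = 4 chords.
B: 24·4 = 96 beats, 96/3 = 32 chords.
C: 14·4 = 56 beats, 56/4 = 14 chords.
D: 17·4 = 68 beats, 68/2 = 34 chords.
Total: 4 + 32 + 14 + 34 = 84.

84 chords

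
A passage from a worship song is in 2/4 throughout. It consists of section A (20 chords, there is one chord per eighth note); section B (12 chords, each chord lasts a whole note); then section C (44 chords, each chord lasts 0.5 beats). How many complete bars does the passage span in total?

A: 20 × 0.5 = 10 beats = 5 bars.
B: 12 × 4 = 48 beats = 24 bars.
C: 44 × 0.5 = 22 beats = 11 bars.
Total: 5 + 24 + 11 = 40 bars.

40 bars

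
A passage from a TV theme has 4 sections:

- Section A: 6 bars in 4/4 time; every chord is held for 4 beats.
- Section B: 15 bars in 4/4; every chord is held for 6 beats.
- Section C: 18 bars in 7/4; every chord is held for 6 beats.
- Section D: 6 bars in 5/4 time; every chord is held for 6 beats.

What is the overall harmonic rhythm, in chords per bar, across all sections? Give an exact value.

A: 6 × 4 = 24 beats ÷ 4 = 6 chords.
B: 15 × 4 = 60 beats ÷ 6 = 10 chords.
C: 18 × 7 = 126 beats ÷ 6 = 21 chords.
D: 6 × 5 = 30 beats ÷ 6 = 5 chords.
Overall: 42 chords over 45 bars → 42/45 = 14/15 chords per bar.

14/15 chords per bar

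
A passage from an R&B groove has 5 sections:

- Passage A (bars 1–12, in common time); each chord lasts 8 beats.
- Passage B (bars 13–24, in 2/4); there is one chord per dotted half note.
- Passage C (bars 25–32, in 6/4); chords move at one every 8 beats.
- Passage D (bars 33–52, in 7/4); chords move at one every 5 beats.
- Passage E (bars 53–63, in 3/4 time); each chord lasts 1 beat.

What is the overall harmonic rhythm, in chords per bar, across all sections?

9/7 chords per bar

A: 12 × 4 = 48 beats ÷ 8 = 6 chords.
B: 12 × 2 = 24 beats ÷ 3 = 8 chords.
C: 8 × 6 = 48 beats ÷ 8 = 6 chords.
D: 20 × 7 = 140 beats ÷ 5 = 28 chords.
E: 11 × 3 = 33 beats ÷ 1 = 33 chords.
Overall: 81 chords over 63 bars → 81/63 = 9/7 chords per bar.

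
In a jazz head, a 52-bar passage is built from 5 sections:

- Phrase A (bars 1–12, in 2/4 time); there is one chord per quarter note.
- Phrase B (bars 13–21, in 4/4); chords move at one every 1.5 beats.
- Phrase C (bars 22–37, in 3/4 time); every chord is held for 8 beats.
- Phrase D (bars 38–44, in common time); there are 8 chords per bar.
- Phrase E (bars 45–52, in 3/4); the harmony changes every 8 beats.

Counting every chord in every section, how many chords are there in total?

113 chords

A has 24 beats and chords last 1 each, so 24 chords.
B has 36 beats and chords last 1.5 each, so 24 chords.
C has 48 beats and chords last 8 each, so 6 chords.
D has 28 beats and chords last 0.5 each, so 56 chords.
E has 24 beats and chords last 8 each, so 3 chords.
Total: 24 + 24 + 6 + 56 + 3 = 113.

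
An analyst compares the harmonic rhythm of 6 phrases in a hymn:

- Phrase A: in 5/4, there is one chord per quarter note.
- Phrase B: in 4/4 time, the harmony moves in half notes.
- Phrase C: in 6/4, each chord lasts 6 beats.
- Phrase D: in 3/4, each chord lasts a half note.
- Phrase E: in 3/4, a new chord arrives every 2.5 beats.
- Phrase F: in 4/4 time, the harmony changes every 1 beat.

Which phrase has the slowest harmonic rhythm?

Phrase C

A: each chord is 1 beat in 5/4, so 5 per bar.
B: each chord is 2 beats in 4/4, so 2 per bar.
C: each chord is 6 beats in 6/4, so 1 per bar.
D: each chord is 2 beats in 3/4, so 1.5 per bar.
E: each chord is 2.5 beats in 3/4, so 1.2 per bar.
F: each chord is 1 beat in 4/4, so 4 per bar.
Slowest is C at 1 chords/bar.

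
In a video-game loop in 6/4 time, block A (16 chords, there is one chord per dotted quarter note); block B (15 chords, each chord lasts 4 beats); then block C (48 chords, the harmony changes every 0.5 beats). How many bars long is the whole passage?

18 bars

A: 16 × 1.5 = 24 beats = 4 bars.
B: 15 × 4 = 60 beats = 10 bars.
C: 48 × 0.5 = 24 beats = 4 bars.
Total: 4 + 10 + 4 = 18 bars.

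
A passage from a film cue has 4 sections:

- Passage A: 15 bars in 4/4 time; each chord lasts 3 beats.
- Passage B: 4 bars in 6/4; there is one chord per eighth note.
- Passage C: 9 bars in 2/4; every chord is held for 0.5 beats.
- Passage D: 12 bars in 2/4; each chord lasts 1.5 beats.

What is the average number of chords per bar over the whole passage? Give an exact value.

A: 15 × 4 = 60 beats ÷ 3 = 20 chords.
B: 4 × 6 = 24 beats ÷ 0.5 = 48 chords.
C: 9 × 2 = 18 beats ÷ 0.5 = 36 chords.
D: 12 × 2 = 24 beats ÷ 1.5 = 16 chords.
Overall: 120 chords over 40 bars → 120/40 = 3 chords per bar.

3 chords per bar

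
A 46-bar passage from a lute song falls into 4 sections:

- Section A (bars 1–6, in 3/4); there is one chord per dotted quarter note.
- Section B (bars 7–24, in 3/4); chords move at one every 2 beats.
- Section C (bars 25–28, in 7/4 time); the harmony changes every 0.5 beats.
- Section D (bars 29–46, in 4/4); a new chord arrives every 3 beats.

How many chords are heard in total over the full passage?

119 chords

A has 18 beats and chords last 1.5 each, so 12 chords.
B has 54 beats and chords last 2 each, so 27 chords.
C has 28 beats and chords last 0.5 each, so 56 chords.
D has 72 beats and chords last 3 each, so 24 chords.
Total: 12 + 27 + 56 + 24 = 119.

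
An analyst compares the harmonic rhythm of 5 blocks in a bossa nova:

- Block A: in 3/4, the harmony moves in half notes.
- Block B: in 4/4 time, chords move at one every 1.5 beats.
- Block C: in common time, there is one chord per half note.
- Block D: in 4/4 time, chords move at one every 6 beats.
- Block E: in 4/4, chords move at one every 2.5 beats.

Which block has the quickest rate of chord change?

Block B

A: 3 beats/bar ÷ 2 beats/chord = 1.5 chords/bar.
B: 4 beats/bar ÷ 1.5 beats/chord = 8/3 chords/bar.
C: 4 beats/bar ÷ 2 beats/chord = 2 chords/bar.
D: 4 beats/bar ÷ 6 beats/chord = 2/3 chords/bar.
E: 4 beats/bar ÷ 2.5 beats/chord = 1.6 chords/bar.
Fastest is B at 8/3 chords/bar.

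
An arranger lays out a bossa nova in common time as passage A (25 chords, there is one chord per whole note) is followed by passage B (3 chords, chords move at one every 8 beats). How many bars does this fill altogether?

A: 25 × 4 = 100 beats = 25 bars.
B: 3 × 8 = 24 beats = 6 bars.
Total: 25 + 6 = 31 bars.

31 bars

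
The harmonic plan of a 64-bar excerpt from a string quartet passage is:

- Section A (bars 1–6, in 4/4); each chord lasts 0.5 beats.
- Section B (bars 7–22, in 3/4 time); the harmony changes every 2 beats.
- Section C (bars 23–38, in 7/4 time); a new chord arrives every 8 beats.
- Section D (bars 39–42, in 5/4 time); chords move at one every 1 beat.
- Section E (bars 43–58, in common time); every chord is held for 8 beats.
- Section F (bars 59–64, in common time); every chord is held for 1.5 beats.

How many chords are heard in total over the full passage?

130 chords

A: 6·4 = 24 beats, 24/0.5 = 48 chords.
B: 16·3 = 48 beats, 48/2 = 24 chords.
C: 16·7 = 112 beats, 112/8 = 14 chords.
D: 4·5 = 20 beats, 20/1 = 20 chords.
E: 16·4 = 64 beats, 64/8 = 8 chords.
F: 6·4 = 24 beats, 24/1.5 = 16 chords.
Total: 48 + 24 + 14 + 20 + 8 + 16 = 130.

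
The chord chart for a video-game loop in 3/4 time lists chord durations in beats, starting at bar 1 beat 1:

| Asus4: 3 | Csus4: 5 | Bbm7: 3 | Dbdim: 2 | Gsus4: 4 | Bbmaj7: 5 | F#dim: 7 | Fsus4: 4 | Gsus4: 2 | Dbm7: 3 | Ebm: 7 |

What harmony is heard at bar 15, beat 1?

Beat 1 of bar 15 is beat (15−1)×3 + 1 = 43 overall.
Running totals: Asus4 ends at 3, Csus4 ends at 8, Bbm7 ends at 11, Dbdim ends at 13, Gsus4 ends at 17, Bbmaj7 ends at 22, F#dim ends at 29, Fsus4 ends at 33, Gsus4 ends at 35, Dbm7 ends at 38, Ebm ends at 45.
Beat 43 falls within Ebm.

Ebm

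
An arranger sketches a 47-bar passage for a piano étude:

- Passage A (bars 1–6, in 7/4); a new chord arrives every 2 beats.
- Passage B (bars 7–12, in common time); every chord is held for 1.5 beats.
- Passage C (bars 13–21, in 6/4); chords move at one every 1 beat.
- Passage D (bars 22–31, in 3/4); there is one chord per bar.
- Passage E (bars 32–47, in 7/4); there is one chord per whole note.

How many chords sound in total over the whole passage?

A has 42 beats and chords last 2 each, so 21 chords.
B has 24 beats and chords last 1.5 each, so 16 chords.
C has 54 beats and chords last 1 each, so 54 chords.
D has 30 beats and chords last 3 each, so 10 chords.
E has 112 beats and chords last 4 each, so 28 chords.
Total: 21 + 16 + 54 + 10 + 28 = 129.

129 chords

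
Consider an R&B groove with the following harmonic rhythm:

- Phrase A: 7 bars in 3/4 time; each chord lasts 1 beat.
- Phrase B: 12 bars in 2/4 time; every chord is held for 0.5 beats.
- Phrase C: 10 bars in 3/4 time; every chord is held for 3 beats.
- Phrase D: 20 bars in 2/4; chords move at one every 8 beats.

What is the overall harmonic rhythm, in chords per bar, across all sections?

A: 7 × 3 = 21 beats ÷ 1 = 21 chords.
B: 12 × 2 = 24 beats ÷ 0.5 = 48 chords.
C: 10 × 3 = 30 beats ÷ 3 = 10 chords.
D: 20 × 2 = 40 beats ÷ 8 = 5 chords.
Overall: 84 chords over 49 bars → 84/49 = 12/7 chords per bar.

12/7 chords per bar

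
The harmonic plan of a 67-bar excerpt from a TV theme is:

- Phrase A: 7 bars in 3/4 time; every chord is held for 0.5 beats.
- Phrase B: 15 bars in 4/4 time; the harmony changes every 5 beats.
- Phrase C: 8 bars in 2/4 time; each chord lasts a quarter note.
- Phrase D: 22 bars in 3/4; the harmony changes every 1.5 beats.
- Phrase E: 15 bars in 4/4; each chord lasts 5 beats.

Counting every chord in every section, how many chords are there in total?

A: 7·3 = 21 beats, 21/0.5 = 42 chords.
B: 15·4 = 60 beats, 60/5 = 12 chords.
C: 8·2 = 16 beats, 16/1 = 16 chords.
D: 22·3 = 66 beats, 66/1.5 = 44 chords.
E: 15·4 = 60 beats, 60/5 = 12 chords.
Total: 42 + 12 + 16 + 44 + 12 = 126.

126 chords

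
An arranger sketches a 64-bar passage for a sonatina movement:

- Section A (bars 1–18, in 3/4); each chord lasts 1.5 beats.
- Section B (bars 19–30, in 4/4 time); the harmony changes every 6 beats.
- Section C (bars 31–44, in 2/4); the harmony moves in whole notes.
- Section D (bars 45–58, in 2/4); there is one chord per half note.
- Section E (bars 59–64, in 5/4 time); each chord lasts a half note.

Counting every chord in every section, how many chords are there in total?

80 chords

A has 54 beats and chords last 1.5 each, so 36 chords.
B has 48 beats and chords last 6 each, so 8 chords.
C has 28 beats and chords last 4 each, so 7 chords.
D has 28 beats and chords last 2 each, so 14 chords.
E has 30 beats and chords last 2 each, so 15 chords.
Total: 36 + 8 + 7 + 14 + 15 = 80.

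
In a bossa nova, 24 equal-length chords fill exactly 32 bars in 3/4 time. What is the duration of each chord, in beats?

4 beats

32 bars × 3 beats/bar = 96 beats total.
96 beats ÷ 24 chords = 4 beats per chord.
(That is a whole note.)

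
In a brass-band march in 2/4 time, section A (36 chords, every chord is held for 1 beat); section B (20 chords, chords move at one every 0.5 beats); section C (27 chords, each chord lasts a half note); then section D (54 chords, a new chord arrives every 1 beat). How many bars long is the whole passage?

77 bars

A: 36 × 1 = 36 beats = 18 bars.
B: 20 × 0.5 = 10 beats = 5 bars.
C: 27 × 2 = 54 beats = 27 bars.
D: 54 × 1 = 54 beats = 27 bars.
Total: 18 + 5 + 27 + 27 = 77 bars.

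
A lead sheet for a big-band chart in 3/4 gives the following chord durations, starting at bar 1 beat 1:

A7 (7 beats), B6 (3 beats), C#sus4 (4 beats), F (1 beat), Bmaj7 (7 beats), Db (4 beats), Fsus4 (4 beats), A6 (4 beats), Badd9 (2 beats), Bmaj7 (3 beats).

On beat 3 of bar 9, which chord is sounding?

Fsus4

Beat 3 of bar 9 is beat (9−1)×3 + 3 = 27 overall.
Running totals: A7 ends at 7, B6 ends at 10, C#sus4 ends at 14, F ends at 15, Bmaj7 ends at 22, Db ends at 26, Fsus4 ends at 30.
Beat 27 falls within Fsus4.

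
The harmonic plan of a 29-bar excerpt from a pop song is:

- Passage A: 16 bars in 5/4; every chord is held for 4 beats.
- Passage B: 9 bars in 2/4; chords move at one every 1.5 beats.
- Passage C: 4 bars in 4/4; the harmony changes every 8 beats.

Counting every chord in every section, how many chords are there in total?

34 chords

A has 80 beats and chords last 4 each, so 20 chords.
B has 18 beats and chords last 1.5 each, so 12 chords.
C has 16 beats and chords last 8 each, so 2 chords.
Total: 20 + 12 + 2 = 34.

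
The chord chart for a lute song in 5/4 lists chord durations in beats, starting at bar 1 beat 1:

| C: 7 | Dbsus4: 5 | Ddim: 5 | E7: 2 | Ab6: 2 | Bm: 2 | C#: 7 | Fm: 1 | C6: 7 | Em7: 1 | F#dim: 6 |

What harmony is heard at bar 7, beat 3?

Beat 3 of bar 7 is beat (7−1)×5 + 3 = 33 overall.
Running totals: C ends at 7, Dbsus4 ends at 12, Ddim ends at 17, E7 ends at 19, Ab6 ends at 21, Bm ends at 23, C# ends at 30, Fm ends at 31, C6 ends at 38.
Beat 33 falls within C6.

C6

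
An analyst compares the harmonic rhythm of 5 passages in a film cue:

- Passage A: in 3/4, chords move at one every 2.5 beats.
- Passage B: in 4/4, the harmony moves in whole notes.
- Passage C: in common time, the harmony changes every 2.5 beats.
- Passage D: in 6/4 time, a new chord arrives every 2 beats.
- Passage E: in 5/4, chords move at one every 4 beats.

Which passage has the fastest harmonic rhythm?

A: 3 beats/bar ÷ 2.5 beats/chord = 1.2 chords/bar.
B: 4 beats/bar ÷ 4 beats/chord = 1 chord/bar.
C: 4 beats/bar ÷ 2.5 beats/chord = 1.6 chords/bar.
D: 6 beats/bar ÷ 2 beats/chord = 3 chords/bar.
E: 5 beats/bar ÷ 4 beats/chord = 1.25 chords/bar.
Fastest is D at 3 chords/bar.

Passage D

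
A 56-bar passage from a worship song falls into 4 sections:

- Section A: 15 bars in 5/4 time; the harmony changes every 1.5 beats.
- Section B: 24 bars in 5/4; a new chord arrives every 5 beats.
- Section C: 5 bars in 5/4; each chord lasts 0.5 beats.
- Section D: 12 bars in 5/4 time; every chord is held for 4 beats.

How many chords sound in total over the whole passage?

A has 75 beats and chords last 1.5 each, so 50 chords.
B has 120 beats and chords last 5 each, so 24 chords.
C has 25 beats and chords last 0.5 each, so 50 chords.
D has 60 beats and chords last 4 each, so 15 chords.
Total: 50 + 24 + 50 + 15 = 139.

139 chords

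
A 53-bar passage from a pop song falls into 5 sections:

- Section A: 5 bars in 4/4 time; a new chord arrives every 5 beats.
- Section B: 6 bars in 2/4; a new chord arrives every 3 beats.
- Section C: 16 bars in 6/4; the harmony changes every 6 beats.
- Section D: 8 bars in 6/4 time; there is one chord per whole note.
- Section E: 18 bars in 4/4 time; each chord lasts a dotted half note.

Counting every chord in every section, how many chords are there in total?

A has 20 beats and chords last 5 each, so 4 chords.
B has 12 beats and chords last 3 each, so 4 chords.
C has 96 beats and chords last 6 each, so 16 chords.
D has 48 beats and chords last 4 each, so 12 chords.
E has 72 beats and chords last 3 each, so 24 chords.
Total: 4 + 4 + 16 + 12 + 24 = 60.

60 chords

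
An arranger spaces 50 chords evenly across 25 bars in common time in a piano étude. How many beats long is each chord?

2 beats

25 bars × 4 beats/bar = 100 beats total.
100 beats ÷ 50 chords = 2 beats per chord.
(That is a half note.)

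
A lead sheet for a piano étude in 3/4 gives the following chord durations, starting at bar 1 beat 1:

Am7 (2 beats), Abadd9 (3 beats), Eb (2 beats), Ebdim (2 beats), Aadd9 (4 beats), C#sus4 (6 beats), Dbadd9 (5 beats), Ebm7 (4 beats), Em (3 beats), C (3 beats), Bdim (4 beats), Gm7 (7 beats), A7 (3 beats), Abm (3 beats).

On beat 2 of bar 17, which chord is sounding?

Abm

Beat 2 of bar 17 is beat (17−1)×3 + 2 = 50 overall.
Running totals: Am7 ends at 2, Abadd9 ends at 5, Eb ends at 7, Ebdim ends at 9, Aadd9 ends at 13, C#sus4 ends at 19, Dbadd9 ends at 24, Ebm7 ends at 28, Em ends at 31, C ends at 34, Bdim ends at 38, Gm7 ends at 45, A7 ends at 48, Abm ends at 51.
Beat 50 falls within Abm.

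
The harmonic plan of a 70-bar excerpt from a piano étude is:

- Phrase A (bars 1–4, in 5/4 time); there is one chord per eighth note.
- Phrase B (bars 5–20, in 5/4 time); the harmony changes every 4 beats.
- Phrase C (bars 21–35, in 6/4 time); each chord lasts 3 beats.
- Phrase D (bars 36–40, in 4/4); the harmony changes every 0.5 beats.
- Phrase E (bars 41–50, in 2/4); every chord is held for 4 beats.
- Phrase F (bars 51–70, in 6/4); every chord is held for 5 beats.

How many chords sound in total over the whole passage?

159 chords

A: 4 bars × 5 beats = 20 beats; 0.5 beats/chord → 40 chords.
B: 16 bars × 5 beats = 80 beats; 4 beats/chord → 20 chords.
C: 15 bars × 6 beats = 90 beats; 3 beats/chord → 30 chords.
D: 5 bars × 4 beats = 20 beats; 0.5 beats/chord → 40 chords.
E: 10 bars × 2 beats = 20 beats; 4 beats/chord → 5 chords.
F: 20 bars × 6 beats = 120 beats; 5 beats/chord → 24 chords.
Total: 40 + 20 + 30 + 40 + 5 + 24 = 159.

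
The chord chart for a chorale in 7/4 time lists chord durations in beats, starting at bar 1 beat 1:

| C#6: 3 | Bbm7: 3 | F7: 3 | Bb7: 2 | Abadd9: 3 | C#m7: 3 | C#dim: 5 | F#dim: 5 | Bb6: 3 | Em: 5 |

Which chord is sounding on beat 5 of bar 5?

Beat 5 of bar 5 is beat (5−1)×7 + 5 = 33 overall.
Running totals: C#6 ends at 3, Bbm7 ends at 6, F7 ends at 9, Bb7 ends at 11, Abadd9 ends at 14, C#m7 ends at 17, C#dim ends at 22, F#dim ends at 27, Bb6 ends at 30, Em ends at 35.
Beat 33 falls within Em.

Em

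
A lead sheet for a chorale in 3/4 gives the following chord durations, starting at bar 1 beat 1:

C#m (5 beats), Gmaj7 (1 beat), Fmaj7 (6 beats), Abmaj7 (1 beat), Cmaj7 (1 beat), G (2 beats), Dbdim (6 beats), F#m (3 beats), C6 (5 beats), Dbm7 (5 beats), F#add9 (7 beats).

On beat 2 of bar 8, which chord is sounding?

F#m

Beat 2 of bar 8 is beat (8−1)×3 + 2 = 23 overall.
Running totals: C#m ends at 5, Gmaj7 ends at 6, Fmaj7 ends at 12, Abmaj7 ends at 13, Cmaj7 ends at 14, G ends at 16, Dbdim ends at 22, F#m ends at 25.
Beat 23 falls within F#m.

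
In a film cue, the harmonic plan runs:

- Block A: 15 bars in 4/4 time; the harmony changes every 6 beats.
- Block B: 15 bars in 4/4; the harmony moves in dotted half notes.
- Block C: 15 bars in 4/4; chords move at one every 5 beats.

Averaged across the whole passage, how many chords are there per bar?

14/15 chords per bar

A: 15 × 4 = 60 beats ÷ 6 = 10 chords.
B: 15 × 4 = 60 beats ÷ 3 = 20 chords.
C: 15 × 4 = 60 beats ÷ 5 = 12 chords.
Overall: 42 chords over 45 bars → 42/45 = 14/15 chords per bar.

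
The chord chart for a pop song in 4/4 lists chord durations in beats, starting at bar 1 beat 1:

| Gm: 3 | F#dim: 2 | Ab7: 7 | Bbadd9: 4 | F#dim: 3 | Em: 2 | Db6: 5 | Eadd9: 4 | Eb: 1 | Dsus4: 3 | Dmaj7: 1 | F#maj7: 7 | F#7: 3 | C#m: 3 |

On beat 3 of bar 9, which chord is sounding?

Beat 3 of bar 9 is beat (9−1)×4 + 3 = 35 overall.
Running totals: Gm ends at 3, F#dim ends at 5, Ab7 ends at 12, Bbadd9 ends at 16, F#dim ends at 19, Em ends at 21, Db6 ends at 26, Eadd9 ends at 30, Eb ends at 31, Dsus4 ends at 34, Dmaj7 ends at 35.
Beat 35 falls within Dmaj7.

Dmaj7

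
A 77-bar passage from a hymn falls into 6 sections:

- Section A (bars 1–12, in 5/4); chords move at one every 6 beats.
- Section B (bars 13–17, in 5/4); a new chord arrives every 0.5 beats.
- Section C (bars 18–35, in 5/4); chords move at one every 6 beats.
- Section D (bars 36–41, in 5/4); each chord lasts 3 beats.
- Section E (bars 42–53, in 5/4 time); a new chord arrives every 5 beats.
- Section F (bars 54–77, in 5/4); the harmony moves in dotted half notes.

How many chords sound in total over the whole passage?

A has 60 beats and chords last 6 each, so 10 chords.
B has 25 beats and chords last 0.5 each, so 50 chords.
C has 90 beats and chords last 6 each, so 15 chords.
D has 30 beats and chords last 3 each, so 10 chords.
E has 60 beats and chords last 5 each, so 12 chords.
F has 120 beats and chords last 3 each, so 40 chords.
Total: 10 + 50 + 15 + 10 + 12 + 40 = 137.

137 chords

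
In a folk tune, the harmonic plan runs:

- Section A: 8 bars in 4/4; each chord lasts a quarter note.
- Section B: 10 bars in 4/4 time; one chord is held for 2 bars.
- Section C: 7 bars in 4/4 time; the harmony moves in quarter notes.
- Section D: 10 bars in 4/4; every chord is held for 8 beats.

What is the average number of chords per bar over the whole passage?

A: 8 bars of 4 beats is 32 beats; at 1 beat each that's 32 chords.
B: 10 bars of 4 beats is 40 beats; at 8 beats each that's 5 chords.
C: 7 bars of 4 beats is 28 beats; at 1 beat each that's 28 chords.
D: 10 bars of 4 beats is 40 beats; at 8 beats each that's 5 chords.
Overall: 70 chords over 35 bars → 70/35 = 2 chords per bar.

2 chords per bar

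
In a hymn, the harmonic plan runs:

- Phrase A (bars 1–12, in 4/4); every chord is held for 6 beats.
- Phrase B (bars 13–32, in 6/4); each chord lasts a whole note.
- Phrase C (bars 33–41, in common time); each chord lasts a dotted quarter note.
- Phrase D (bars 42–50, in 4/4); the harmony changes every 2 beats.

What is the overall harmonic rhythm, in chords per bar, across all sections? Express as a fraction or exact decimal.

1.6 chords per bar

A: 12 bars of 4 beats is 48 beats; at 6 beats each that's 8 chords.
B: 20 bars of 6 beats is 120 beats; at 4 beats each that's 30 chords.
C: 9 bars of 4 beats is 36 beats; at 1.5 beats each that's 24 chords.
D: 9 bars of 4 beats is 36 beats; at 2 beats each that's 18 chords.
Overall: 80 chords over 50 bars → 80/50 = 1.6 chords per bar.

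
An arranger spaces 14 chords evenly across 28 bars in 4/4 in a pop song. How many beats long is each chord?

8 beats

28 bars × 4 beats/bar = 112 beats total.
112 beats ÷ 14 chords = 8 beats per chord.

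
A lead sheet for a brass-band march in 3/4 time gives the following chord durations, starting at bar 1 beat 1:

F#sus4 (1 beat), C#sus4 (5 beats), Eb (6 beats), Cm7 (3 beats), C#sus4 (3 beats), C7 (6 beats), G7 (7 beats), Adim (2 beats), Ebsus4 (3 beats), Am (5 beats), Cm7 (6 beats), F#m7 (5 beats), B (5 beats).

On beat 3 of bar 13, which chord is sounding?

Beat 3 of bar 13 is beat (13−1)×3 + 3 = 39 overall.
Running totals: F#sus4 ends at 1, C#sus4 ends at 6, Eb ends at 12, Cm7 ends at 15, C#sus4 ends at 18, C7 ends at 24, G7 ends at 31, Adim ends at 33, Ebsus4 ends at 36, Am ends at 41.
Beat 39 falls within Am.

Am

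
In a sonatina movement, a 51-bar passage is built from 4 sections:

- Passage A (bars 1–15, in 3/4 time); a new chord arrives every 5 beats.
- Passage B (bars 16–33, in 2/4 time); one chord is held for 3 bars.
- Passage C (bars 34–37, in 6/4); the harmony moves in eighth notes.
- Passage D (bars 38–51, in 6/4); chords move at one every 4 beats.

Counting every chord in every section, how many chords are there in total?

A: 15 bars × 3 beats = 45 beats; 5 beats/chord → 9 chords.
B: 18 bars × 2 beats = 36 beats; 6 beats/chord → 6 chords.
C: 4 bars × 6 beats = 24 beats; 0.5 beats/chord → 48 chords.
D: 14 bars × 6 beats = 84 beats; 4 beats/chord → 21 chords.
Total: 9 + 6 + 48 + 21 = 84.

84 chords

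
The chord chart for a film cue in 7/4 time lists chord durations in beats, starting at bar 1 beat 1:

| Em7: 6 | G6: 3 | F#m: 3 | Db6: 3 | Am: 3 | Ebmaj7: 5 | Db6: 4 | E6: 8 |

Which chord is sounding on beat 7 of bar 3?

Beat 7 of bar 3 is beat (3−1)×7 + 7 = 21 overall.
Running totals: Em7 ends at 6, G6 ends at 9, F#m ends at 12, Db6 ends at 15, Am ends at 18, Ebmaj7 ends at 23.
Beat 21 falls within Ebmaj7.

Ebmaj7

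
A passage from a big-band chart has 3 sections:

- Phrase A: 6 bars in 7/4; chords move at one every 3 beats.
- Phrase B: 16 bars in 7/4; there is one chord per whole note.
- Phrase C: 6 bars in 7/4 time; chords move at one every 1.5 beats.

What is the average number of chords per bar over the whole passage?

2.5 chords per bar

A: 6 bars of 7 beats is 42 beats; at 3 beats each that's 14 chords.
B: 16 bars of 7 beats is 112 beats; at 4 beats each that's 28 chords.
C: 6 bars of 7 beats is 42 beats; at 1.5 beats each that's 28 chords.
Overall: 70 chords over 28 bars → 70/28 = 2.5 chords per bar.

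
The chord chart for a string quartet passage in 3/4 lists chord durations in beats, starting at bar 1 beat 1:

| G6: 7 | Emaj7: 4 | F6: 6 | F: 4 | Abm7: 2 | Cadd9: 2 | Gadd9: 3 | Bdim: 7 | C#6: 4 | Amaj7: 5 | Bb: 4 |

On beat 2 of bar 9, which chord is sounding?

Beat 2 of bar 9 is beat (9−1)×3 + 2 = 26 overall.
Running totals: G6 ends at 7, Emaj7 ends at 11, F6 ends at 17, F ends at 21, Abm7 ends at 23, Cadd9 ends at 25, Gadd9 ends at 28.
Beat 26 falls within Gadd9.

Gadd9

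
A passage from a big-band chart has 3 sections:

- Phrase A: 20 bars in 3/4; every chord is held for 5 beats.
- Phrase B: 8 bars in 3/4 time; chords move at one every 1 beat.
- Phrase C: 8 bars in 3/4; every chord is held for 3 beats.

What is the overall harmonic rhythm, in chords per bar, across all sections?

A: 20 bars of 3 beats is 60 beats; at 5 beats each that's 12 chords.
B: 8 bars of 3 beats is 24 beats; at 1 beat each that's 24 chords.
C: 8 bars of 3 beats is 24 beats; at 3 beats each that's 8 chords.
Overall: 44 chords over 36 bars → 44/36 = 11/9 chords per bar.

11/9 chords per bar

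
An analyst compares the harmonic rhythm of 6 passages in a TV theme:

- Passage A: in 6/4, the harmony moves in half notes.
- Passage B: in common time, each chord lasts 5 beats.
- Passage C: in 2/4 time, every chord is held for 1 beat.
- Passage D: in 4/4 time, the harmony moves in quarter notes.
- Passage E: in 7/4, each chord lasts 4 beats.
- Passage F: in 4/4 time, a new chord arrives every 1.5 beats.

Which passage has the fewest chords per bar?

A: 6/2 = 3 chords/bar.
B: 4/5 = 0.8 chords/bar.
C: 2/1 = 2 chords/bar.
D: 4/1 = 4 chords/bar.
E: 7/4 = 1.75 chords/bar.
F: 4/1.5 = 8/3 chords/bar.
Slowest is B at 0.8 chords/bar.

Passage B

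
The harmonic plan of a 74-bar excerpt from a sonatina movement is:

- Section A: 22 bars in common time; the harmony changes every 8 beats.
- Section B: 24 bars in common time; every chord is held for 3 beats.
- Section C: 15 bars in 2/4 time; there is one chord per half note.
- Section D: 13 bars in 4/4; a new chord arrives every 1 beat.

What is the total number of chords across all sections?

A has 88 beats and chords last 8 each, so 11 chords.
B has 96 beats and chords last 3 each, so 32 chords.
C has 30 beats and chords last 2 each, so 15 chords.
D has 52 beats and chords last 1 each, so 52 chords.
Total: 11 + 32 + 15 + 52 = 110.

110 chords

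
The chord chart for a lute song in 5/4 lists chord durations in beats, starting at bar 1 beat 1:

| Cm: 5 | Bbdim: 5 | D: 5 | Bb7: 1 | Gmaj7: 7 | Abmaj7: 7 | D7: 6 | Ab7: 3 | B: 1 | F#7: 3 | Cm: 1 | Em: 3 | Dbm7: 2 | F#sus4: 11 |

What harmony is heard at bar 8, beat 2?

Beat 2 of bar 8 is beat (8−1)×5 + 2 = 37 overall.
Running totals: Cm ends at 5, Bbdim ends at 10, D ends at 15, Bb7 ends at 16, Gmaj7 ends at 23, Abmaj7 ends at 30, D7 ends at 36, Ab7 ends at 39.
Beat 37 falls within Ab7.

Ab7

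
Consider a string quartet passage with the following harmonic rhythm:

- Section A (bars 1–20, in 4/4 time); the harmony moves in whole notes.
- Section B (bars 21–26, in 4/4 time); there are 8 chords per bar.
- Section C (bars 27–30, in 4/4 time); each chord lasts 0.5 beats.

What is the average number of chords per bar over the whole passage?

A: 20 bars of 4 beats is 80 beats; at 4 beats each that's 20 chords.
B: 6 bars of 4 beats is 24 beats; at 0.5 beats each that's 48 chords.
C: 4 bars of 4 beats is 16 beats; at 0.5 beats each that's 32 chords.
Overall: 100 chords over 30 bars → 100/30 = 10/3 chords per bar.

10/3 chords per bar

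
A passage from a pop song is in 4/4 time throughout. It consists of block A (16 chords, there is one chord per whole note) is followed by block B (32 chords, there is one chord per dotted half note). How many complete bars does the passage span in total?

40 bars

A: 16 × 4 = 64 beats = 16 bars.
B: 32 × 3 = 96 beats = 24 bars.
Total: 16 + 24 = 40 bars.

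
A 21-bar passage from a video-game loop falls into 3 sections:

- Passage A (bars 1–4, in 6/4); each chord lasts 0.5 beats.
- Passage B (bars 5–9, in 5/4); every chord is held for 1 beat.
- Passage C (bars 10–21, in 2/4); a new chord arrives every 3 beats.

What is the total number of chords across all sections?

81 chords

A: 4 bars × 6 beats = 24 beats; 0.5 beats/chord → 48 chords.
B: 5 bars × 5 beats = 25 beats; 1 beat/chord → 25 chords.
C: 12 bars × 2 beats = 24 beats; 3 beats/chord → 8 chords.
Total: 48 + 25 + 8 = 81.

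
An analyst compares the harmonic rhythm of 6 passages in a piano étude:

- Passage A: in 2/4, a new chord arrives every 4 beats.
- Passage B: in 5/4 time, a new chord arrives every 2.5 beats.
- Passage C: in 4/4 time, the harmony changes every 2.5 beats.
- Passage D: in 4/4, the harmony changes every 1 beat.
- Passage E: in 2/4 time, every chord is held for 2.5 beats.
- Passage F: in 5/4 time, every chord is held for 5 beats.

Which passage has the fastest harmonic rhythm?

Passage D

A: 2/4 = 0.5 chords/bar.
B: 5/2.5 = 2 chords/bar.
C: 4/2.5 = 1.6 chords/bar.
D: 4/1 = 4 chords/bar.
E: 2/2.5 = 0.8 chords/bar.
F: 5/5 = 1 chord/bar.
Fastest is D at 4 chords/bar.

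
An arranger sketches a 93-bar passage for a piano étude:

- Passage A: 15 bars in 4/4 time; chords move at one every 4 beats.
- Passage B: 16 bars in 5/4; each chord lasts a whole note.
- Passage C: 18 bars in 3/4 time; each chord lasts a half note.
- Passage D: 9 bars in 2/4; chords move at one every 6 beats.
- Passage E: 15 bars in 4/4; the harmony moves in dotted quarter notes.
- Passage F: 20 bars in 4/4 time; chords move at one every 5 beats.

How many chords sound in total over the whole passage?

A: 15 bars × 4 beats = 60 beats; 4 beats/chord → 15 chords.
B: 16 bars × 5 beats = 80 beats; 4 beats/chord → 20 chords.
C: 18 bars × 3 beats = 54 beats; 2 beats/chord → 27 chords.
D: 9 bars × 2 beats = 18 beats; 6 beats/chord → 3 chords.
E: 15 bars × 4 beats = 60 beats; 1.5 beats/chord → 40 chords.
F: 20 bars × 4 beats = 80 beats; 5 beats/chord → 16 chords.
Total: 15 + 20 + 27 + 3 + 40 + 16 = 121.

121 chords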